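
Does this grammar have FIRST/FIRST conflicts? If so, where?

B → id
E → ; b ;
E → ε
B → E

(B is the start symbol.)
No FIRST/FIRST conflicts.

A FIRST/FIRST conflict occurs when two productions N → α and N → β for the same non-terminal have FIRST(α) ∩ FIRST(β) ≠ ∅ (with ε ∈ FIRST of a nullable right-hand side, so two nullable alternatives also conflict).

FIRST sets of the non-terminals at (or reachable through a nullable prefix from) the front of some alternative:
  FIRST(E) = { ';', ε }

Productions for B:
  B → id: FIRST = { 'id' }
  B → E: FIRST = { ';', ε }
Productions for E:
  E → ; b ;: FIRST = { ';' }
  E → ε: FIRST = { ε }

All alternatives of each non-terminal have pairwise disjoint FIRST sets.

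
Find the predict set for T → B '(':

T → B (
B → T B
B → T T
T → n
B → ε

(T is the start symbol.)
PREDICT(T → B '(') = (FIRST(RHS) \ {ε}) ∪ (FOLLOW(T) if ε ∈ FIRST(RHS), i.e. RHS ⇒* ε)
FIRST(B) = { '(', 'n', ε }
FIRST(B '(') = { '(', 'n' }
ε ∉ FIRST(B '('), so FOLLOW(T) is not added.
PREDICT(T → B '(') = { '(', 'n' }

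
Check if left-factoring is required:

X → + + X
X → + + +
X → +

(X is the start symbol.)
Left-factoring is needed when two productions for the same non-terminal
share a common prefix on the right-hand side.

Productions for X:
  X → + + X
  X → + + +
  X → +

Found common prefix '+' in productions for X

Answer: Yes, X has productions with common prefix '+'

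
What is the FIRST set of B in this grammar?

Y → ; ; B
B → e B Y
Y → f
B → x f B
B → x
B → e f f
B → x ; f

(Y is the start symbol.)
{ 'e', 'x' }

From B → e B Y:
  - e is a terminal: add 'e' and stop
From B → x f B:
  - x is a terminal: add 'x' and stop
From B → x:
  - x is a terminal: add 'x' and stop
From B → e f f:
  - e is a terminal: add 'e' and stop
From B → x ; f:
  - x is a terminal: add 'x' and stop

Collecting: FIRST(B) = { 'e', 'x' }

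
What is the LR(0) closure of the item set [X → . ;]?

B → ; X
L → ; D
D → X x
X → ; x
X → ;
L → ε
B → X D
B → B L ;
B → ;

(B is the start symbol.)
To compute CLOSURE, for each item [A → α.Bβ] where B is a non-terminal, add [B → .γ] for all productions B → γ; repeat for the newly added items until nothing changes.

Start with: [X → . ;]
The dot precedes the terminal ';', so nothing is added.

CLOSURE = { [X → . ;] }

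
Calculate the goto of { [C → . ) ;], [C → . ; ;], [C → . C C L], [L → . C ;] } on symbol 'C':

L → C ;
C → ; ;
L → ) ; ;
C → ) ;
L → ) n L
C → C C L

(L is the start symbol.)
GOTO(I, 'C') = CLOSURE({ [A → αX.β] : [A → α.Xβ] ∈ I, X = 'C' })

Items with dot before 'C', with the dot advanced:
  [C → . C C L] → [C → C . C L]
  [L → . C ;] → [L → C . ;]
Closure of the advanced items:
  [C → C . C L] has the dot before C: add [C → . ; ;], [C → . ) ;], [C → . C C L]

GOTO = { [C → . ) ;], [C → . ; ;], [C → . C C L], [C → C . C L], [L → C . ;] }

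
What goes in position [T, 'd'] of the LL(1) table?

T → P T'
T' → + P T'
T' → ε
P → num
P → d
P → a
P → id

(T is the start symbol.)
To find M[T, 'd'], we find productions for T where 'd' is in the predict set (PREDICT(N → α) = (FIRST(α) \ {ε}) ∪ (FOLLOW(N) if α ⇒* ε)).

Relevant sets:
  FIRST(P) = { 'a', 'd', 'id', 'num' }

T → P T': PREDICT = { 'a', 'd', 'id', 'num' }
  'd' is in predict set, so this production goes in M[T, 'd']

M[T, 'd'] = T → P T'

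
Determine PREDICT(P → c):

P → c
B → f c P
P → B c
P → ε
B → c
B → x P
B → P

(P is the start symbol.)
PREDICT(P → c) = (FIRST(RHS) \ {ε}) ∪ (FOLLOW(P) if ε ∈ FIRST(RHS), i.e. RHS ⇒* ε)
FIRST(c) = { 'c' }
ε ∉ FIRST(c), so FOLLOW(P) is not added.
PREDICT(P → c) = { 'c' }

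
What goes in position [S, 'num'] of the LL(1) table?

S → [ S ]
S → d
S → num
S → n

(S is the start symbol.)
To find M[S, 'num'], we find productions for S where 'num' is in the predict set (PREDICT(N → α) = (FIRST(α) \ {ε}) ∪ (FOLLOW(N) if α ⇒* ε)).

S → [ S ]: PREDICT = { '[' }
S → d: PREDICT = { 'd' }
S → num: PREDICT = { 'num' }
  'num' is in predict set, so this production goes in M[S, 'num']
S → n: PREDICT = { 'n' }

M[S, 'num'] = S → num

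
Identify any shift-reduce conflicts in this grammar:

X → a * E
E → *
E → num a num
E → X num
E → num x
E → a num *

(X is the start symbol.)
No shift-reduce conflicts

A shift-reduce conflict occurs when an LR(0) state has both:
  - a complete (reduce) item [A → α .] (dot at the end), and
  - a shift item [B → β . c γ] (dot before a terminal).

Augment with X' → X and build the canonical LR(0) collection (I0 = CLOSURE({[X' → . X]}), then GOTO on every symbol after a dot until no new states appear). It has 15 states:
  I0: { [X → . a * E], [X' → . X] }  — shift
  I1: { [X' → X .] }  — accept
  I2: { [X → a . * E] }  — shift
  I3: { [E → . *], [E → . X num], [E → . a num *], [E → . num a num], [E → . num x], [X → . a * E], [X → a * . E] }  — shift
  I4: { [E → * .] }  — reduce
  I5: { [X → a * E .] }  — reduce
  I6: { [E → X . num] }  — shift
  I7: { [E → a . num *], [X → a . * E] }  — shift
  I8: { [E → num . a num], [E → num . x] }  — shift
  I9: { [E → num a . num] }  — shift
  I10: { [E → num x .] }  — reduce
  I11: { [E → num a num .] }  — reduce
  I12: { [E → a num . *] }  — shift
  I13: { [E → a num * .] }  — reduce
  I14: { [E → X num .] }  — reduce

No state contains both a complete item and a shift item.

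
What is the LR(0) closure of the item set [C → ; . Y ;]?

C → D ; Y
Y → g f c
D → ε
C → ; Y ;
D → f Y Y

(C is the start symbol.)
{ [C → ; . Y ;], [Y → . g f c] }

Start with: [C → ; . Y ;]
  [C → ; . Y ;] has the dot before Y: add [Y → . g f c]
No further items can be added.

CLOSURE = { [C → ; . Y ;], [Y → . g f c] }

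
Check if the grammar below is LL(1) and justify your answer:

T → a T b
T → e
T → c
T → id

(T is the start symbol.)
A grammar is LL(1) if for each non-terminal N with multiple productions, the predict sets of those productions are pairwise disjoint, where PREDICT(N → α) = (FIRST(α) \ {ε}) ∪ (FOLLOW(N) if α ⇒* ε).

For T:
  PREDICT(T → a T b) = { 'a' }
  PREDICT(T → e) = { 'e' }
  PREDICT(T → c) = { 'c' }
  PREDICT(T → id) = { 'id' }

All predict sets are disjoint. The grammar IS LL(1).

Answer: Yes, the grammar is LL(1).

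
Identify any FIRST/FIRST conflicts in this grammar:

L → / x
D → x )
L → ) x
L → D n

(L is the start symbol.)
FIRST sets of the non-terminals at (or reachable through a nullable prefix from) the front of some alternative:
  FIRST(D) = { 'x' }

Productions for L:
  L → / x: FIRST = { '/' }
  L → ) x: FIRST = { ')' }
  L → D n: FIRST = { 'x' }
D has only one production, so no FIRST/FIRST conflict is possible there.

All alternatives of each non-terminal have pairwise disjoint FIRST sets.

Answer: No FIRST/FIRST conflicts.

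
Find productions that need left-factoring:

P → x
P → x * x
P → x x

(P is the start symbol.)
Yes, P has productions with common prefix 'x'

Left-factoring is needed when two productions for the same non-terminal
share a common prefix on the right-hand side.

Productions for P:
  P → x
  P → x * x
  P → x x

Found common prefix 'x' in productions for P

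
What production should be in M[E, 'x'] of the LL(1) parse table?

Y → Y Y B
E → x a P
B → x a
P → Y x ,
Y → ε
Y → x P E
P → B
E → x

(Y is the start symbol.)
To find M[E, 'x'], we find productions for E where 'x' is in the predict set (PREDICT(N → α) = (FIRST(α) \ {ε}) ∪ (FOLLOW(N) if α ⇒* ε)).

E → x a P: PREDICT = { 'x' }
  'x' is in predict set, so this production goes in M[E, 'x']
E → x: PREDICT = { 'x' }
  'x' is in predict set, so this production goes in M[E, 'x']

M[E, 'x'] = E → x a P, E → x  (a multiply-defined cell — the grammar is not LL(1))

Answer: E → x a P, E → x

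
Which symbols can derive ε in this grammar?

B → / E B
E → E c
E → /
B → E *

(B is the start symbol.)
None

There are no ε-productions, so no non-terminal can derive ε.
No non-terminals are nullable.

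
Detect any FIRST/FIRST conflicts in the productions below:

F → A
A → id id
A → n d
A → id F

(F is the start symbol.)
Productions for A:
  A → id id: FIRST = { 'id' }
  A → n d: FIRST = { 'n' }
  A → id F: FIRST = { 'id' }
F has only one production, so no FIRST/FIRST conflict is possible there.

Conflict for A: A → id id and A → id F
  Overlap: { 'id' }

Answer: Yes. A → id id / A → id F on { 'id' }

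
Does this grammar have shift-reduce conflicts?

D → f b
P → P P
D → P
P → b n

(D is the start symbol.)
Yes — I2: [D → P .] vs [P → . b n]; I7: [P → P P .] vs [P → . b n]

A shift-reduce conflict occurs when an LR(0) state has both:
  - a complete (reduce) item [A → α .] (dot at the end), and
  - a shift item [B → β . c γ] (dot before a terminal).

Augment with D' → D and build the canonical LR(0) collection (I0 = CLOSURE({[D' → . D]}), then GOTO on every symbol after a dot until no new states appear). It has 8 states:
  I0: { [D → . P], [D → . f b], [D' → . D], [P → . P P], [P → . b n] }  — shift
  I1: { [D' → D .] }  — accept
  I2: { [D → P .], [P → . P P], [P → . b n], [P → P . P] }  — shift, reduce
  I3: { [P → b . n] }  — shift
  I4: { [D → f . b] }  — shift
  I5: { [D → f b .] }  — reduce
  I6: { [P → b n .] }  — reduce
  I7: { [P → . P P], [P → . b n], [P → P . P], [P → P P .] }  — shift, reduce

I2 contains reduce item [D → P .] and shift item [P → . b n] — shift-reduce conflict.
I7 contains reduce item [P → P P .] and shift item [P → . b n] — shift-reduce conflict.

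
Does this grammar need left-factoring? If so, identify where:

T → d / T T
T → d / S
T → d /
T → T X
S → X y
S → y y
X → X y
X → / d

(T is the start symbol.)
Left-factoring is needed when two productions for the same non-terminal
share a common prefix on the right-hand side.

Productions for T:
  T → d / T T
  T → d / S
  T → d /
  T → T X
Productions for S:
  S → X y
  S → y y
Productions for X:
  X → X y
  X → / d

Found common prefix 'd /' in productions for T

Answer: Yes, T has productions with common prefix 'd /'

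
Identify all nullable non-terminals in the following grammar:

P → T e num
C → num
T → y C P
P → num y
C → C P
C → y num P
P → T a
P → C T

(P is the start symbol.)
None

A non-terminal is nullable if it can derive ε (the empty string): either it has an ε-production, or it has a production whose right-hand side consists entirely of nullable non-terminals.

There are no ε-productions, so no non-terminal can derive ε.
No non-terminals are nullable.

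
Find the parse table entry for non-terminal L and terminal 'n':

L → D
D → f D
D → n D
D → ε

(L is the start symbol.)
L → D

To find M[L, 'n'], we find productions for L where 'n' is in the predict set (PREDICT(N → α) = (FIRST(α) \ {ε}) ∪ (FOLLOW(N) if α ⇒* ε)).

Relevant sets:
  FIRST(D) = { 'f', 'n', ε }
  FOLLOW(L) = { $ }

L → D: PREDICT = { $, 'f', 'n' }
  'n' is in predict set, so this production goes in M[L, 'n']

M[L, 'n'] = L → D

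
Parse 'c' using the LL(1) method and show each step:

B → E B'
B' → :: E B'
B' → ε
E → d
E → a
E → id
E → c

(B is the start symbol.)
LL(1) parsing maintains a stack (initially the start symbol over $) and the input. At each step: if the stack top is a terminal, match it against the current input token; if it is a non-terminal N, replace it with the RHS of M[N, lookahead] (the unique production whose predict set contains the lookahead).

Stack is shown with the top on the left.

Stack   Input  Action
---------------------
B $     c $    output B → E B'
E B' $  c $    output E → c
c B' $  c $    match 'c'
B' $    $      output B' → ε
$       $      accept

The string is accepted.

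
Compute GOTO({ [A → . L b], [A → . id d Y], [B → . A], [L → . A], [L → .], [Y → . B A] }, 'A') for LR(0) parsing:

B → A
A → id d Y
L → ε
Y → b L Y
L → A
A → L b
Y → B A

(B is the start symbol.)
{ [B → A .], [L → A .] }

GOTO(I, 'A') = CLOSURE({ [A → αX.β] : [A → α.Xβ] ∈ I, X = 'A' })

Items with dot before 'A', with the dot advanced:
  [B → . A] → [B → A .]
  [L → . A] → [L → A .]
Closure adds nothing (no advanced item has the dot before a non-terminal).

GOTO = { [B → A .], [L → A .] }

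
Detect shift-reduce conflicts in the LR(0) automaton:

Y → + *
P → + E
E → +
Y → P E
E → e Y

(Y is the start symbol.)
No shift-reduce conflicts

Augment with Y' → Y and build the canonical LR(0) collection (I0 = CLOSURE({[Y' → . Y]}), then GOTO on every symbol after a dot until no new states appear). It has 10 states:
  I0: { [P → . + E], [Y → . + *], [Y → . P E], [Y' → . Y] }  — shift
  I1: { [E → . +], [E → . e Y], [P → + . E], [Y → + . *] }  — shift
  I2: { [E → . +], [E → . e Y], [Y → P . E] }  — shift
  I3: { [Y' → Y .] }  — accept
  I4: { [E → + .] }  — reduce
  I5: { [Y → P E .] }  — reduce
  I6: { [E → e . Y], [P → . + E], [Y → . + *], [Y → . P E] }  — shift
  I7: { [E → e Y .] }  — reduce
  I8: { [Y → + * .] }  — reduce
  I9: { [P → + E .] }  — reduce

No state contains both a complete item and a shift item.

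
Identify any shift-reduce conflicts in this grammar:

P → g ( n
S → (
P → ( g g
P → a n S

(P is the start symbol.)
No shift-reduce conflicts

A shift-reduce conflict occurs when an LR(0) state has both:
  - a complete (reduce) item [A → α .] (dot at the end), and
  - a shift item [B → β . c γ] (dot before a terminal).

Augment with P' → P and build the canonical LR(0) collection (I0 = CLOSURE({[P' → . P]}), then GOTO on every symbol after a dot until no new states appear). It has 12 states:
  I0: { [P → . ( g g], [P → . a n S], [P → . g ( n], [P' → . P] }  — shift
  I1: { [P → ( . g g] }  — shift
  I2: { [P' → P .] }  — accept
  I3: { [P → a . n S] }  — shift
  I4: { [P → g . ( n] }  — shift
  I5: { [P → g ( . n] }  — shift
  I6: { [P → g ( n .] }  — reduce
  I7: { [P → a n . S], [S → . (] }  — shift
  I8: { [S → ( .] }  — reduce
  I9: { [P → a n S .] }  — reduce
  I10: { [P → ( g . g] }  — shift
  I11: { [P → ( g g .] }  — reduce

No state contains both a complete item and a shift item.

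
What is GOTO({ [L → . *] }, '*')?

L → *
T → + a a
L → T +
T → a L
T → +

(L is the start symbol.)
{ [L → * .] }

GOTO(I, '*') = CLOSURE({ [A → αX.β] : [A → α.Xβ] ∈ I, X = '*' })

Items with dot before '*', with the dot advanced:
  [L → . *] → [L → * .]
Closure adds nothing (no advanced item has the dot before a non-terminal).

GOTO = { [L → * .] }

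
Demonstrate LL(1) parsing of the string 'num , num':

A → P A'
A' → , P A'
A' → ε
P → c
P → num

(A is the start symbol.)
LL(1) parsing maintains a stack (initially the start symbol over $) and the input. At each step: if the stack top is a terminal, match it against the current input token; if it is a non-terminal N, replace it with the RHS of M[N, lookahead] (the unique production whose predict set contains the lookahead).

Stack is shown with the top on the left.

Stack     Input        Action
-----------------------------
A $       num , num $  output A → P A'
P A' $    num , num $  output P → num
num A' $  num , num $  match 'num'
A' $      , num $      output A' → , P A'
, P A' $  , num $      match ','
P A' $    num $        output P → num
num A' $  num $        match 'num'
A' $      $            output A' → ε
$         $            accept

The string is accepted.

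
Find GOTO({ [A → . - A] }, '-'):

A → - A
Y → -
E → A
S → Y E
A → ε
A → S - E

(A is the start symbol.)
GOTO(I, '-') = CLOSURE({ [A → αX.β] : [A → α.Xβ] ∈ I, X = '-' })

Items with dot before '-', with the dot advanced:
  [A → . - A] → [A → - . A]
Closure of the advanced items:
  [A → - . A] has the dot before A: add [A → . - A], [A → .], [A → . S - E]
  [A → . S - E] has the dot before S: add [S → . Y E]
  [S → . Y E] has the dot before Y: add [Y → . -]

GOTO = { [A → - . A], [A → . - A], [A → . S - E], [A → .], [S → . Y E], [Y → . -] }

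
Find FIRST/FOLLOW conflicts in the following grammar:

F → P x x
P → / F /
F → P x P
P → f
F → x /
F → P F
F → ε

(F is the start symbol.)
A FIRST/FOLLOW conflict occurs when a non-terminal N has a nullable alternative N → β (β ⇒* ε) and another alternative N → α with FIRST(α) ∩ FOLLOW(N) ≠ ∅: on such a lookahead the parser cannot decide between expanding α and letting N vanish via β.

Nullable non-terminals: F.
FIRST sets used below: FIRST(P) = { '/', 'f' }

F: nullable alternative(s) F → ε; FOLLOW(F) = { $, '/' }
  F → P x x: FIRST \ {ε} = { '/', 'f' } — overlaps FOLLOW(F) on { '/' }: CONFLICT
  F → P x P: FIRST \ {ε} = { '/', 'f' } — overlaps FOLLOW(F) on { '/' }: CONFLICT
  F → x /: FIRST \ {ε} = { 'x' } — disjoint from FOLLOW(F)
  F → P F: FIRST \ {ε} = { '/', 'f' } — overlaps FOLLOW(F) on { '/' }: CONFLICT
  F → ε: FIRST \ {ε} = { } — this is the only nullable alternative, skip

P has no nullable alternative, so no FIRST/FOLLOW check is needed there.

So the grammar has 3 FIRST/FOLLOW conflicts (marked CONFLICT above).

Answer: Yes. F → P x x with FOLLOW(F) on { '/' }; F → P x P with FOLLOW(F) on { '/' }; F → P F with FOLLOW(F) on { '/' }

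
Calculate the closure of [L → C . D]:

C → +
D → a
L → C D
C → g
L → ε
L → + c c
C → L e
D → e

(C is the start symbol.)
{ [D → . a], [D → . e], [L → C . D] }

To compute CLOSURE, for each item [A → α.Bβ] where B is a non-terminal, add [B → .γ] for all productions B → γ; repeat for the newly added items until nothing changes.

Start with: [L → C . D]
  [L → C . D] has the dot before D: add [D → . a], [D → . e]
No further items can be added.

CLOSURE = { [D → . a], [D → . e], [L → C . D] }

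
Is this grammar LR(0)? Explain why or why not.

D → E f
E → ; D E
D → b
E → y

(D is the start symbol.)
A grammar is LR(0) if no state in the canonical LR(0) collection has:
  - both a shift item (dot before a terminal) and a complete item (shift-reduce conflict), or
  - two or more complete items (reduce-reduce conflict; the accept item [D' → D .] counts as a complete item here).

Augment with D' → D and build the canonical LR(0) collection (I0 = CLOSURE({[D' → . D]}), then GOTO on every symbol after a dot until no new states appear). It has 9 states:
  I0: { [D → . E f], [D → . b], [D' → . D], [E → . ; D E], [E → . y] }  — shift
  I1: { [D → . E f], [D → . b], [E → . ; D E], [E → . y], [E → ; . D E] }  — shift
  I2: { [D' → D .] }  — accept
  I3: { [D → E . f] }  — shift
  I4: { [D → b .] }  — reduce
  I5: { [E → y .] }  — reduce
  I6: { [D → E f .] }  — reduce
  I7: { [E → . ; D E], [E → . y], [E → ; D . E] }  — shift
  I8: { [E → ; D E .] }  — reduce

Every state is either a pure shift/goto state or contains exactly one complete item and nothing to shift — no conflicts. The grammar is LR(0).

Answer: Yes, the grammar is LR(0)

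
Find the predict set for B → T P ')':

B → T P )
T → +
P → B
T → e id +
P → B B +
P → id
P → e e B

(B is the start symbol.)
{ '+', 'e' }

PREDICT(B → T P ')') = (FIRST(RHS) \ {ε}) ∪ (FOLLOW(B) if ε ∈ FIRST(RHS), i.e. RHS ⇒* ε)
FIRST(T) = { '+', 'e' }
FIRST(T P ')') = { '+', 'e' }
ε ∉ FIRST(T P ')'), so FOLLOW(B) is not added.
PREDICT(B → T P ')') = { '+', 'e' }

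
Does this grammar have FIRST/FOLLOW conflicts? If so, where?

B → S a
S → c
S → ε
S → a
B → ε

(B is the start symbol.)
Yes. S → a with FOLLOW(S) on { 'a' }

A FIRST/FOLLOW conflict occurs when a non-terminal N has a nullable alternative N → β (β ⇒* ε) and another alternative N → α with FIRST(α) ∩ FOLLOW(N) ≠ ∅: on such a lookahead the parser cannot decide between expanding α and letting N vanish via β.

Nullable non-terminals: B, S.
FIRST sets used below: FIRST(S) = { 'a', 'c', ε }

B: nullable alternative(s) B → ε; FOLLOW(B) = { $ }
  B → S a: FIRST \ {ε} = { 'a', 'c' } — disjoint from FOLLOW(B)
  B → ε: FIRST \ {ε} = { } — this is the only nullable alternative, skip

S: nullable alternative(s) S → ε; FOLLOW(S) = { 'a' }
  S → c: FIRST \ {ε} = { 'c' } — disjoint from FOLLOW(S)
  S → ε: FIRST \ {ε} = { } — this is the only nullable alternative, skip
  S → a: FIRST \ {ε} = { 'a' } — overlaps FOLLOW(S) on { 'a' }: CONFLICT

So the grammar has 1 FIRST/FOLLOW conflict (marked CONFLICT above).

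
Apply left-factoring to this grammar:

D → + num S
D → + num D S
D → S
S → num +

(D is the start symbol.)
D → + num D'
D' → S
D' → D S
D → S
S → num +

Left-factoring transforms A → αβ₁ | αβ₂ into A → αA' and A' → β₁ | β₂
(α is the longest common prefix among the alternatives). Repeat until
no nonterminal has two alternatives with a common prefix.

Round 1: D has alternatives sharing prefix '+ num'. Introduce D': D → + num D'
  Add: D' → S
  Add: D' → D S

No remaining common prefixes — done.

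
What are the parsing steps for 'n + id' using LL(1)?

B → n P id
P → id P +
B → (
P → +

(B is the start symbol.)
Stack is shown with the top on the left.

Stack     Input     Action
--------------------------
B $       n + id $  output B → n P id
n P id $  n + id $  match 'n'
P id $    + id $    output P → +
+ id $    + id $    match '+'
id $      id $      match 'id'
$         $         accept

The string is accepted.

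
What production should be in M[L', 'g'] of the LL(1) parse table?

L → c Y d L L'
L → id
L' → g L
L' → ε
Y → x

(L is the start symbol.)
To find M[L', 'g'], we find productions for L' where 'g' is in the predict set (PREDICT(N → α) = (FIRST(α) \ {ε}) ∪ (FOLLOW(N) if α ⇒* ε)).

Relevant sets:
  FOLLOW(L') = { $, 'g' }

L' → g L: PREDICT = { 'g' }
  'g' is in predict set, so this production goes in M[L', 'g']
L' → ε: PREDICT = { $, 'g' }
  'g' is in predict set, so this production goes in M[L', 'g']

M[L', 'g'] = L' → g L, L' → ε  (a multiply-defined cell — the grammar is not LL(1))

Answer: L' → g L, L' → ε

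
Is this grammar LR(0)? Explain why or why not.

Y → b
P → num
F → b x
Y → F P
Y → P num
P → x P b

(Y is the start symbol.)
No. Shift-reduce conflict between [Y → b .] and [F → b . x]

A grammar is LR(0) if no state in the canonical LR(0) collection has:
  - both a shift item (dot before a terminal) and a complete item (shift-reduce conflict), or
  - two or more complete items (reduce-reduce conflict; the accept item [Y' → Y .] counts as a complete item here).

Augment with Y' → Y and build the canonical LR(0) collection (I0 = CLOSURE({[Y' → . Y]}), then GOTO on every symbol after a dot until no new states appear). It has 12 states:
  I0: { [F → . b x], [P → . num], [P → . x P b], [Y → . F P], [Y → . P num], [Y → . b], [Y' → . Y] }  — shift
  I1: { [P → . num], [P → . x P b], [Y → F . P] }  — shift
  I2: { [Y → P . num] }  — shift
  I3: { [Y' → Y .] }  — accept
  I4: { [F → b . x], [Y → b .] }  — shift, reduce
  I5: { [P → num .] }  — reduce
  I6: { [P → . num], [P → . x P b], [P → x . P b] }  — shift
  I7: { [P → x P . b] }  — shift
  I8: { [P → x P b .] }  — reduce
  I9: { [F → b x .] }  — reduce
  I10: { [Y → P num .] }  — reduce
  I11: { [Y → F P .] }  — reduce

Conflict in state I4:
  Shift-reduce conflict between [Y → b .] and [F → b . x]
So the grammar is NOT LR(0).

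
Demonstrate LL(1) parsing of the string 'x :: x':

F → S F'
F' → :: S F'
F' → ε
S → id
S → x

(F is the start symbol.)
LL(1) parsing maintains a stack (initially the start symbol over $) and the input. At each step: if the stack top is a terminal, match it against the current input token; if it is a non-terminal N, replace it with the RHS of M[N, lookahead] (the unique production whose predict set contains the lookahead).

Stack is shown with the top on the left.

Stack      Input     Action
---------------------------
F $        x :: x $  output F → S F'
S F' $     x :: x $  output S → x
x F' $     x :: x $  match 'x'
F' $       :: x $    output F' → :: S F'
:: S F' $  :: x $    match '::'
S F' $     x $       output S → x
x F' $     x $       match 'x'
F' $       $         output F' → ε
$          $         accept

The string is accepted.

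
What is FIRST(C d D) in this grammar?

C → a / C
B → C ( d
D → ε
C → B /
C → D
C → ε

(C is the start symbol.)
{ '(', 'a', 'd' }

FIRST sets of the non-terminals involved (from the grammar, by fixed-point iteration):
  FIRST(C) = { '(', 'a', ε }

To compute FIRST(C d D), process the symbols left to right:
Symbol C is a non-terminal. Add FIRST(C) \ {ε} = { '(', 'a' }
C is nullable (ε ∈ FIRST(C)), continue to the next symbol.
Symbol d is a terminal. Add 'd' and stop.
FIRST(C d D) = { '(', 'a', 'd' }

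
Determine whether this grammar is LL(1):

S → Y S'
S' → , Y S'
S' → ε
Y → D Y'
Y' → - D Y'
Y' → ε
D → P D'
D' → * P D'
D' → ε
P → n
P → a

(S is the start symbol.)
A grammar is LL(1) if for each non-terminal N with multiple productions, the predict sets of those productions are pairwise disjoint, where PREDICT(N → α) = (FIRST(α) \ {ε}) ∪ (FOLLOW(N) if α ⇒* ε).

Relevant sets:
  FOLLOW(S') = { $ }
  FOLLOW(Y') = { $, ',' }
  FOLLOW(D') = { $, ',', '-' }

For S':
  PREDICT(S' → ',' Y S') = { ',' }
  PREDICT(S' → ε) = { $ }
For Y':
  PREDICT(Y' → '-' D Y') = { '-' }
  PREDICT(Y' → ε) = { $, ',' }
For D':
  PREDICT(D' → '*' P D') = { '*' }
  PREDICT(D' → ε) = { $, ',', '-' }
For P:
  PREDICT(P → n) = { 'n' }
  PREDICT(P → a) = { 'a' }
S, Y, D have a single production, so nothing to check there.

All predict sets are disjoint. The grammar IS LL(1).

Answer: Yes, the grammar is LL(1).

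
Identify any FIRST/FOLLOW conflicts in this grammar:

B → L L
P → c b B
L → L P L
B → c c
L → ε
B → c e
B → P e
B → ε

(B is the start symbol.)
A FIRST/FOLLOW conflict occurs when a non-terminal N has a nullable alternative N → β (β ⇒* ε) and another alternative N → α with FIRST(α) ∩ FOLLOW(N) ≠ ∅: on such a lookahead the parser cannot decide between expanding α and letting N vanish via β.

Nullable non-terminals: B, L.
FIRST sets used below: FIRST(L) = { 'c', ε }, FIRST(P) = { 'c' }

B: nullable alternative(s) B → L L, B → ε; FOLLOW(B) = { $, 'c', 'e' }
  B → L L: FIRST \ {ε} = { 'c' } — overlaps FOLLOW(B) on { 'c' }: CONFLICT
  B → c c: FIRST \ {ε} = { 'c' } — overlaps FOLLOW(B) on { 'c' }: CONFLICT
  B → c e: FIRST \ {ε} = { 'c' } — overlaps FOLLOW(B) on { 'c' }: CONFLICT
  B → P e: FIRST \ {ε} = { 'c' } — overlaps FOLLOW(B) on { 'c' }: CONFLICT
  B → ε: FIRST \ {ε} = { } — disjoint from FOLLOW(B)

L: nullable alternative(s) L → ε; FOLLOW(L) = { $, 'c', 'e' }
  L → L P L: FIRST \ {ε} = { 'c' } — overlaps FOLLOW(L) on { 'c' }: CONFLICT
  L → ε: FIRST \ {ε} = { } — this is the only nullable alternative, skip

P has no nullable alternative, so no FIRST/FOLLOW check is needed there.

So the grammar has 5 FIRST/FOLLOW conflicts (marked CONFLICT above).

Answer: Yes. B → L L with FOLLOW(B) on { 'c' }; B → c c with FOLLOW(B) on { 'c' }; B → c e with FOLLOW(B) on { 'c' }; B → P e with FOLLOW(B) on { 'c' }; L → L P L with FOLLOW(L) on { 'c' }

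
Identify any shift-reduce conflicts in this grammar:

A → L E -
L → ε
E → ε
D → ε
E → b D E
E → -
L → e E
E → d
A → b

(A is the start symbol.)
Augment with A' → A and build the canonical LR(0) collection (I0 = CLOSURE({[A' → . A]}), then GOTO on every symbol after a dot until no new states appear). It has 13 states:
  I0: { [A → . L E -], [A → . b], [A' → . A], [L → . e E], [L → .] }  — shift, reduce
  I1: { [A' → A .] }  — accept
  I2: { [A → L . E -], [E → . -], [E → . b D E], [E → . d], [E → .] }  — shift, reduce
  I3: { [A → b .] }  — reduce
  I4: { [E → . -], [E → . b D E], [E → . d], [E → .], [L → e . E] }  — shift, reduce
  I5: { [E → - .] }  — reduce
  I6: { [L → e E .] }  — reduce
  I7: { [D → .], [E → b . D E] }  — reduce
  I8: { [E → d .] }  — reduce
  I9: { [E → . -], [E → . b D E], [E → . d], [E → .], [E → b D . E] }  — shift, reduce
  I10: { [E → b D E .] }  — reduce
  I11: { [A → L E . -] }  — shift
  I12: { [A → L E - .] }  — reduce

I0 contains reduce item [L → .] and shift items [A → . b], [L → . e E] — shift-reduce conflict.
I2 contains reduce item [E → .] and shift items [E → . -], [E → . b D E], [E → . d] — shift-reduce conflict.
I4 contains reduce item [E → .] and shift items [E → . -], [E → . b D E], [E → . d] — shift-reduce conflict.
I9 contains reduce item [E → .] and shift items [E → . -], [E → . b D E], [E → . d] — shift-reduce conflict.

Answer: Yes — I0: [L → .] vs [A → . b]; I2: [E → .] vs [E → . -]; I4: [E → .] vs [E → . -]; I9: [E → .] vs [E → . -]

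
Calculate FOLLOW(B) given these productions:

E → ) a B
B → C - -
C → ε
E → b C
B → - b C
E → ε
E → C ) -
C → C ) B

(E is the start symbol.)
To compute FOLLOW(B), find every occurrence of B on a right-hand side N → α B β: add FIRST(β) \ {ε}, and if β is empty or nullable also add FOLLOW(N). Iterate to a fixed point.

In E → ) a B: B is at the end, add FOLLOW(E)
In C → C ) B: B is at the end, add FOLLOW(C)

The FOLLOW sets referred to above (computed the same way, to a fixed point):
  FOLLOW(E) = { $ }
  FOLLOW(C) = { $, ')', '-' }

Taking the union: FOLLOW(B) = { $, ')', '-' }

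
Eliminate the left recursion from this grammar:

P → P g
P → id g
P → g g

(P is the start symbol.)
P → id g P'
P → g g P'
P' → g P'
P' → ε

P is directly left-recursive. The standard transformation for
  A → A α₁ | ... | A α_m | β₁ | ... | β_n
is
  A  → β₁ A' | ... | β_n A'
  A' → α₁ A' | ... | α_m A' | ε

P → id g becomes P → id g P'
P → g g becomes P → g g P'
P → P g becomes P' → g P'
Add P' → ε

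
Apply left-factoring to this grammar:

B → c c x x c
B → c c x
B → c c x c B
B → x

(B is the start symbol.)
B → c c x B'
B' → x c
B' → ε
B' → c B
B → x

Left-factoring transforms A → αβ₁ | αβ₂ into A → αA' and A' → β₁ | β₂
(α is the longest common prefix among the alternatives). Repeat until
no nonterminal has two alternatives with a common prefix.

Round 1: B has alternatives sharing prefix 'c c x'. Introduce B': B → c c x B'
  Add: B' → x c
  Add: B' → ε
  Add: B' → c B

No remaining common prefixes — done.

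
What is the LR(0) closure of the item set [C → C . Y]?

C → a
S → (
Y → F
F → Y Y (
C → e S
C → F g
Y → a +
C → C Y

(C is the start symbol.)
{ [C → C . Y], [F → . Y Y (], [Y → . F], [Y → . a +] }

To compute CLOSURE, for each item [A → α.Bβ] where B is a non-terminal, add [B → .γ] for all productions B → γ; repeat for the newly added items until nothing changes.

Start with: [C → C . Y]
  [C → C . Y] has the dot before Y: add [Y → . F], [Y → . a +]
  [Y → . F] has the dot before F: add [F → . Y Y (]
No further items can be added.

CLOSURE = { [C → C . Y], [F → . Y Y (], [Y → . F], [Y → . a +] }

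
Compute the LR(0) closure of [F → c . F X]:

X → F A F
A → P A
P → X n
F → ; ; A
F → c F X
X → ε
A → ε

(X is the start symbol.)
Start with: [F → c . F X]
  [F → c . F X] has the dot before F: add [F → . ; ; A], [F → . c F X]
No further items can be added.

CLOSURE = { [F → . ; ; A], [F → . c F X], [F → c . F X] }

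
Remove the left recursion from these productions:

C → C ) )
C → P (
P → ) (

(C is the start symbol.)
C → P ( C'
C' → ) ) C'
C' → ε
P → ) (

C is directly left-recursive. The standard transformation for
  A → A α₁ | ... | A α_m | β₁ | ... | β_n
is
  A  → β₁ A' | ... | β_n A'
  A' → α₁ A' | ... | α_m A' | ε

C → P ( becomes C → P ( C'
C → C ) ) becomes C' → ) ) C'
Add C' → ε

Productions for other non-terminals are unchanged:
  P → ) (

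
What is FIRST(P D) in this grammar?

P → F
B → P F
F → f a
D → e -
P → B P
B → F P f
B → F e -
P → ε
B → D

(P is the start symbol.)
{ 'e', 'f' }

FIRST sets of the non-terminals involved (from the grammar, by fixed-point iteration):
  FIRST(P) = { 'e', 'f', ε }
  FIRST(D) = { 'e' }

To compute FIRST(P D), process the symbols left to right:
Symbol P is a non-terminal. Add FIRST(P) \ {ε} = { 'e', 'f' }
P is nullable (ε ∈ FIRST(P)), continue to the next symbol.
Symbol D is a non-terminal. Add FIRST(D) \ {ε} = { 'e' }
D is not nullable (ε ∉ FIRST(D)), so stop here.
FIRST(P D) = { 'e', 'f' }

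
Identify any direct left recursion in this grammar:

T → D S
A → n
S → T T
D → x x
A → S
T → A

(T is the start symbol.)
Direct left recursion occurs when N → N α for some non-terminal N (the right-hand side begins with the left-hand side itself).

T → D S: starts with D
A → n: starts with n
S → T T: starts with T
D → x x: starts with x
A → S: starts with S
T → A: starts with A

No direct left recursion found.

Answer: No direct left recursion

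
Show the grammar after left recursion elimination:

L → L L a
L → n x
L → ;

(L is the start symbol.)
L → n x L'
L → ; L'
L' → L a L'
L' → ε

L is directly left-recursive. The standard transformation for
  A → A α₁ | ... | A α_m | β₁ | ... | β_n
is
  A  → β₁ A' | ... | β_n A'
  A' → α₁ A' | ... | α_m A' | ε

L → n x becomes L → n x L'
L → ; becomes L → ; L'
L → L L a becomes L' → L a L'
Add L' → ε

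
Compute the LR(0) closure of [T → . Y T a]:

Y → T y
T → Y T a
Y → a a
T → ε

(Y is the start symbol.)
{ [T → . Y T a], [T → .], [Y → . T y], [Y → . a a] }

Start with: [T → . Y T a]
  [T → . Y T a] has the dot before Y: add [Y → . T y], [Y → . a a]
  [Y → . T y] has the dot before T: add [T → .]
No further items can be added.

CLOSURE = { [T → . Y T a], [T → .], [Y → . T y], [Y → . a a] }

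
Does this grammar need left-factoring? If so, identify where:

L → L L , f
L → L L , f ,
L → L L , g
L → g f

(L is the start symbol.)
Left-factoring is needed when two productions for the same non-terminal
share a common prefix on the right-hand side.

Productions for L:
  L → L L , f
  L → L L , f ,
  L → L L , g
  L → g f

Found common prefix 'L L ,' in productions for L

Answer: Yes, L has productions with common prefix 'L L ,'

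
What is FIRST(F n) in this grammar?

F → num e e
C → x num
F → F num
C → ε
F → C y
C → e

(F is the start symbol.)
FIRST sets of the non-terminals involved (from the grammar, by fixed-point iteration):
  FIRST(F) = { 'e', 'num', 'x', 'y' }

To compute FIRST(F n), process the symbols left to right:
Symbol F is a non-terminal. Add FIRST(F) \ {ε} = { 'e', 'num', 'x', 'y' }
F is not nullable (ε ∉ FIRST(F)), so stop here.
FIRST(F n) = { 'e', 'num', 'x', 'y' }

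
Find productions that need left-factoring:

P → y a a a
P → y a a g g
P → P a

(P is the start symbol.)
Yes, P has productions with common prefix 'y a a'

Left-factoring is needed when two productions for the same non-terminal
share a common prefix on the right-hand side.

Productions for P:
  P → y a a a
  P → y a a g g
  P → P a

Found common prefix 'y a a' in productions for P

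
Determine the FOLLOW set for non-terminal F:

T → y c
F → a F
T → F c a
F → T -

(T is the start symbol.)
To compute FOLLOW(F), find every occurrence of F on a right-hand side N → α F β: add FIRST(β) \ {ε}, and if β is empty or nullable also add FOLLOW(N). Iterate to a fixed point.

In F → a F: F is at the end; this adds FOLLOW(F) to itself — nothing new
In T → F c a: F is followed by c a, add FIRST(c a) \ {ε} = { 'c' }

Taking the union: FOLLOW(F) = { 'c' }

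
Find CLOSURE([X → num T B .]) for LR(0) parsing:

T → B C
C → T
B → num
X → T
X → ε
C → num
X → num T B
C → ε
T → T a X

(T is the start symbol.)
{ [X → num T B .] }

Start with: [X → num T B .]
The dot is at the end, so nothing is added.

CLOSURE = { [X → num T B .] }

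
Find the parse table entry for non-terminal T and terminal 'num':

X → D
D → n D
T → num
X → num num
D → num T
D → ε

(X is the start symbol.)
T → num

To find M[T, 'num'], we find productions for T where 'num' is in the predict set (PREDICT(N → α) = (FIRST(α) \ {ε}) ∪ (FOLLOW(N) if α ⇒* ε)).

T → num: PREDICT = { 'num' }
  'num' is in predict set, so this production goes in M[T, 'num']

M[T, 'num'] = T → num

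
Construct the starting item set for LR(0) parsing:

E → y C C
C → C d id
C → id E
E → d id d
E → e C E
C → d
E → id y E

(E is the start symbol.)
{ [E → . d id d], [E → . e C E], [E → . id y E], [E → . y C C], [E' → . E] }

First, augment the grammar with E' → E
I₀ = CLOSURE({ [E' → . E] }):
  [E' → . E] has the dot before E: add [E → . y C C], [E → . d id d], [E → . e C E], [E → . id y E]
No further items can be added.

I₀ = { [E → . d id d], [E → . e C E], [E → . id y E], [E → . y C C], [E' → . E] }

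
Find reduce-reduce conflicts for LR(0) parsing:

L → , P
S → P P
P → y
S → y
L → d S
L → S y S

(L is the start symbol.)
A reduce-reduce conflict occurs when an LR(0) state has two complete items [A → α .] and [B → β .] — both call for a reduction, and with no lookahead the parser cannot choose between them.

Augment with L' → L and build the canonical LR(0) collection (I0 = CLOSURE({[L' → . L]}), then GOTO on every symbol after a dot until no new states appear). It has 13 states:
  I0: { [L → . , P], [L → . S y S], [L → . d S], [L' → . L], [P → . y], [S → . P P], [S → . y] }  — shift
  I1: { [L → , . P], [P → . y] }  — shift
  I2: { [L' → L .] }  — accept
  I3: { [P → . y], [S → P . P] }  — shift
  I4: { [L → S . y S] }  — shift
  I5: { [L → d . S], [P → . y], [S → . P P], [S → . y] }  — shift
  I6: { [P → y .], [S → y .] }  — 2 reduces
  I7: { [L → d S .] }  — reduce
  I8: { [L → S y . S], [P → . y], [S → . P P], [S → . y] }  — shift
  I9: { [L → S y S .] }  — reduce
  I10: { [S → P P .] }  — reduce
  I11: { [P → y .] }  — reduce
  I12: { [L → , P .] }  — reduce

I6 contains complete items [P → y .], [S → y .] — reduce-reduce conflict.

Answer: Yes — I6: [P → y .] vs [S → y .]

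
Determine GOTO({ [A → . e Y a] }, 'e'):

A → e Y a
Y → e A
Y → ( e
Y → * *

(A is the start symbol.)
{ [A → e . Y a], [Y → . ( e], [Y → . * *], [Y → . e A] }

GOTO(I, 'e') = CLOSURE({ [A → αX.β] : [A → α.Xβ] ∈ I, X = 'e' })

Items with dot before 'e', with the dot advanced:
  [A → . e Y a] → [A → e . Y a]
Closure of the advanced items:
  [A → e . Y a] has the dot before Y: add [Y → . e A], [Y → . ( e], [Y → . * *]

GOTO = { [A → e . Y a], [Y → . ( e], [Y → . * *], [Y → . e A] }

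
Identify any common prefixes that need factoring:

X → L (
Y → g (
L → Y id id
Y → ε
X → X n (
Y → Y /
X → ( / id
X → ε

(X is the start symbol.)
No, left-factoring is not needed

Left-factoring is needed when two productions for the same non-terminal
share a common prefix on the right-hand side.

Productions for X:
  X → L (
  X → X n (
  X → ( / id
  X → ε
Productions for Y:
  Y → g (
  Y → ε
  Y → Y /

No common prefixes found.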